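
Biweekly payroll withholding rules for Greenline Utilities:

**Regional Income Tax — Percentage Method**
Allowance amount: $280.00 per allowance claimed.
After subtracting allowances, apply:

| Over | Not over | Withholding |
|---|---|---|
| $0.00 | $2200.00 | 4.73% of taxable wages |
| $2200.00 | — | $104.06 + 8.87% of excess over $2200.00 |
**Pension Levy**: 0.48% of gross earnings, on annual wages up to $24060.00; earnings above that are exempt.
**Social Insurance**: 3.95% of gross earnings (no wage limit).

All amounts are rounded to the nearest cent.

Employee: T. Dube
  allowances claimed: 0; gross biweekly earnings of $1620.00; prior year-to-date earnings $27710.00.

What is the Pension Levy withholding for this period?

Pension Levy: YTD $27710.00 ≥ cap $24060.00 → $0.00

$0.00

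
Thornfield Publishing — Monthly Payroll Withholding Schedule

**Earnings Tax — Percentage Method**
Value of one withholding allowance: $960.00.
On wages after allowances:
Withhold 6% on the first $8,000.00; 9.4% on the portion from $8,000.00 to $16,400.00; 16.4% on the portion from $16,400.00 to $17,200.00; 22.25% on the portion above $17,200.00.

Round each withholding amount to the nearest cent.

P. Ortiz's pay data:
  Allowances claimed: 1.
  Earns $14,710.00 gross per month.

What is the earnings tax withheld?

$1,020.50

Earnings Tax: taxable = $14,710.00 − 1×$960.00 = $13,750.00
  $480.00 + 9.4% × ($13,750.00 − $8,000.00) = $480.00 + 9.4% × $5,750.00 = $1,020.50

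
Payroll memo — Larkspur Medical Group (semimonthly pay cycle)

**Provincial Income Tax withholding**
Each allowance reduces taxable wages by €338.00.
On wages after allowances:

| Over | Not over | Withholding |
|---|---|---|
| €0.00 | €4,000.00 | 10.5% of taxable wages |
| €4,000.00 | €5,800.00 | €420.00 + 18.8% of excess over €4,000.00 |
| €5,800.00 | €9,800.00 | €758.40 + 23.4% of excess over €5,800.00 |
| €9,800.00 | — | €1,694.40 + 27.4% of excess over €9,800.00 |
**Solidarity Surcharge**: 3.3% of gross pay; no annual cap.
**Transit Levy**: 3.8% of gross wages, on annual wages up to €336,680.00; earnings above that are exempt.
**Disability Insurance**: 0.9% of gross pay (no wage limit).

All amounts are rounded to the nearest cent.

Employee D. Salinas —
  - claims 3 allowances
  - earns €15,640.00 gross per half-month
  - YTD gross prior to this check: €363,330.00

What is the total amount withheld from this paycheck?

Provincial Income Tax: taxable = €15,640.00 − 3×€338.00 = €14,626.00
  €1,694.40 + 27.4% × (€14,626.00 − €9,800.00) = €1,694.40 + 27.4% × €4,826.00 = €3,016.72
Solidarity Surcharge: 3.3% × €15,640.00 = €516.12
Transit Levy: YTD €363,330.00 ≥ cap €336,680.00 → €0.00
Disability Insurance: 0.9% × €15,640.00 = €140.76
Total: €3,016.72 + €516.12 + €0.00 + €140.76 = €3,673.60

€3,673.60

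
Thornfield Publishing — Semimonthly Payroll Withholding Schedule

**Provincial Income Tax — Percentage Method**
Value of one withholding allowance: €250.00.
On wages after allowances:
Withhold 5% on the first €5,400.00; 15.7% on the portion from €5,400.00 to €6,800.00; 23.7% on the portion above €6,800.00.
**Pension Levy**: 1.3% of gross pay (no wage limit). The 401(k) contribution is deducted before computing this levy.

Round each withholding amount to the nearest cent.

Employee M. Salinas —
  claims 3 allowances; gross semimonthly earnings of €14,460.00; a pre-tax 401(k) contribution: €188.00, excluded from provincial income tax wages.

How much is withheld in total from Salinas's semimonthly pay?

€2,268.45

Provincial Income Tax: taxable = €14,460.00 − €188.00 − 3×€250.00 = €13,522.00
  €489.80 + 23.7% × (€13,522.00 − €6,800.00) = €489.80 + 23.7% × €6,722.00 = €2,082.91
Pension Levy: 1.3% × €14,272.00 = €185.54
Total: €2,082.91 + €185.54 = €2,268.45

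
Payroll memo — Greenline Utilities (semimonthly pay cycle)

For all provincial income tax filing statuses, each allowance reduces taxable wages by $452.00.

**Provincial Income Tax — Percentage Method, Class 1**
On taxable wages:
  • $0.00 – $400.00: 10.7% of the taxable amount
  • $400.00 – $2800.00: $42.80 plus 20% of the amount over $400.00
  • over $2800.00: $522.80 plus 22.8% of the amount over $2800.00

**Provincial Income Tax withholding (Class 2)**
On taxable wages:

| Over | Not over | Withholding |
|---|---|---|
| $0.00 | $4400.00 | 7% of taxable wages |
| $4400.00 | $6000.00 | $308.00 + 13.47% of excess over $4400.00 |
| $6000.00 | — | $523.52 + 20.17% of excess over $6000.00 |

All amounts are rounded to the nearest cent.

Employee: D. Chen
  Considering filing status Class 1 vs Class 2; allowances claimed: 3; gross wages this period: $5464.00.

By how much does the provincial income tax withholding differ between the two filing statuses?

$533.46

Provincial Income Tax (Class 1): taxable = $5464.00 − 3×$452.00 = $4108.00
  $522.80 + 22.8% × ($4108.00 − $2800.00) = $522.80 + 22.8% × $1308.00 = $821.02
Provincial Income Tax (Class 2): taxable = $5464.00 − 3×$452.00 = $4108.00
  7% × $4108.00 = $287.56
Difference: |$821.02 − $287.56| = $533.46 (higher under Class 1)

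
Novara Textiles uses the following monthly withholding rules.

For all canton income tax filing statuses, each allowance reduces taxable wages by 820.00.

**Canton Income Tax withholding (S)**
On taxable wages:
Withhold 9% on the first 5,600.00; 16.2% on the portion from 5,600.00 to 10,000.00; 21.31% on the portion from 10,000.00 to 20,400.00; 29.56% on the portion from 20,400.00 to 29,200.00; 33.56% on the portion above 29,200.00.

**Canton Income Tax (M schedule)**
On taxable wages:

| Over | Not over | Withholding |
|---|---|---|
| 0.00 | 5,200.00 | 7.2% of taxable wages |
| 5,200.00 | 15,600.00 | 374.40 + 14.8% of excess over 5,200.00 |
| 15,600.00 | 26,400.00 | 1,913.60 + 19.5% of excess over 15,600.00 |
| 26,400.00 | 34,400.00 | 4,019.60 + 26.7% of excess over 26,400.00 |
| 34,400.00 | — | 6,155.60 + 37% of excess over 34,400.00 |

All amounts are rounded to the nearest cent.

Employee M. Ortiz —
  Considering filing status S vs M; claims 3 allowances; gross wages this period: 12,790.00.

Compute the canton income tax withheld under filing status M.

Canton Income Tax (M): taxable = 12,790.00 − 3×820.00 = 10,330.00
  374.40 + 14.8% × (10,330.00 − 5,200.00) = 374.40 + 14.8% × 5,130.00 = 1,133.64

1,133.64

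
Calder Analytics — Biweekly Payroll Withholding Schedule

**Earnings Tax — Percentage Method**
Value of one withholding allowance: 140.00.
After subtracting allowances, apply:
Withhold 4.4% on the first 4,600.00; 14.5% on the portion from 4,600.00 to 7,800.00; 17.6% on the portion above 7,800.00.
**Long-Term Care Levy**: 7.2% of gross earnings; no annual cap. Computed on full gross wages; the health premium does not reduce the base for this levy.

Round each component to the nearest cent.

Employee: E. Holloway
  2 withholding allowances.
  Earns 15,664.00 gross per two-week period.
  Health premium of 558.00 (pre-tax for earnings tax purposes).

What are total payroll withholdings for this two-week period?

Earnings Tax: taxable = 15,664.00 − 558.00 − 2×140.00 = 14,826.00
  666.40 + 17.6% × (14,826.00 − 7,800.00) = 666.40 + 17.6% × 7,026.00 = 1,902.98
Long-Term Care Levy: 7.2% × 15,664.00 = 1,127.81
Total: 1,902.98 + 1,127.81 = 3,030.79

3,030.79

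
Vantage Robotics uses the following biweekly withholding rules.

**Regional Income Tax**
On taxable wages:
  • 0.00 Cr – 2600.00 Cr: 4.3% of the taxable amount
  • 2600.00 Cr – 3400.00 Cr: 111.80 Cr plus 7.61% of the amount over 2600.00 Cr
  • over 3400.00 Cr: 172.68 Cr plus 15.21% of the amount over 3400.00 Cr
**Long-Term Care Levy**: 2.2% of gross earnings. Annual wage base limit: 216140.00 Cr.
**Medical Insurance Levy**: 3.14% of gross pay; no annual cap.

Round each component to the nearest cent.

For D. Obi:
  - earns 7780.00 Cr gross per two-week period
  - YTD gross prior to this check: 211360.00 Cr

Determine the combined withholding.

1188.33 Cr

Regional Income Tax: taxable = 7780.00 Cr
  172.68 Cr + 15.21% × (7780.00 Cr − 3400.00 Cr) = 172.68 Cr + 15.21% × 4380.00 Cr = 838.88 Cr
Long-Term Care Levy: cap 216140.00 Cr − YTD 211360.00 Cr = 4780.00 Cr subject; 2.2% × 4780.00 Cr = 105.16 Cr
Medical Insurance Levy: 3.14% × 7780.00 Cr = 244.29 Cr
Total: 838.88 Cr + 105.16 Cr + 244.29 Cr = 1188.33 Cr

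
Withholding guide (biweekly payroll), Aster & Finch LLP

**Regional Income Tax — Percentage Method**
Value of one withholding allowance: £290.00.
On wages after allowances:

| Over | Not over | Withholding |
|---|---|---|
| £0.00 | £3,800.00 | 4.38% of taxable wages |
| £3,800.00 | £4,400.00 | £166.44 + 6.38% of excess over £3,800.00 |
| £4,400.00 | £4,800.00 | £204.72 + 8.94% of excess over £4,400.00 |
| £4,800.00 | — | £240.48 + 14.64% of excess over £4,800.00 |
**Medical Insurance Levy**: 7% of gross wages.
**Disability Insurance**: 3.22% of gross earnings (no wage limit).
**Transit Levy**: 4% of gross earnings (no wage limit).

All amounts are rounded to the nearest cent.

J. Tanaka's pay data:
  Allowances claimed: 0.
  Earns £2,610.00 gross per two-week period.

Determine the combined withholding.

£485.46

Regional Income Tax: taxable = £2,610.00
  4.38% × £2,610.00 = £114.32
Medical Insurance Levy: 7% × £2,610.00 = £182.70
Disability Insurance: 3.22% × £2,610.00 = £84.04
Transit Levy: 4% × £2,610.00 = £104.40
Total: £114.32 + £182.70 + £84.04 + £104.40 = £485.46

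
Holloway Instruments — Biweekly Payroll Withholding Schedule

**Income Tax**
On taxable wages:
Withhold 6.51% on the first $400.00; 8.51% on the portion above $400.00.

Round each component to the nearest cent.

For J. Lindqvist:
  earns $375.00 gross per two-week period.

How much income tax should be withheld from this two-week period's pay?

Income Tax: taxable = $375.00
  6.51% × $375.00 = $24.41

$24.41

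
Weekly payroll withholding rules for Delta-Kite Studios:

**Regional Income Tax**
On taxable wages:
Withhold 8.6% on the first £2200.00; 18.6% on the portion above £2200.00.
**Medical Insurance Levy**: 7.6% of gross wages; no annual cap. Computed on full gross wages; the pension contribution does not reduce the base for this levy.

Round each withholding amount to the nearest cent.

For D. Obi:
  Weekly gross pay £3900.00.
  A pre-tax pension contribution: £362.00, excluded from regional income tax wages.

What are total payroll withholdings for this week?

£734.47

Regional Income Tax: taxable = £3900.00 − £362.00 = £3538.00
  £189.20 + 18.6% × (£3538.00 − £2200.00) = £189.20 + 18.6% × £1338.00 = £438.07
Medical Insurance Levy: 7.6% × £3900.00 = £296.40
Total: £438.07 + £296.40 = £734.47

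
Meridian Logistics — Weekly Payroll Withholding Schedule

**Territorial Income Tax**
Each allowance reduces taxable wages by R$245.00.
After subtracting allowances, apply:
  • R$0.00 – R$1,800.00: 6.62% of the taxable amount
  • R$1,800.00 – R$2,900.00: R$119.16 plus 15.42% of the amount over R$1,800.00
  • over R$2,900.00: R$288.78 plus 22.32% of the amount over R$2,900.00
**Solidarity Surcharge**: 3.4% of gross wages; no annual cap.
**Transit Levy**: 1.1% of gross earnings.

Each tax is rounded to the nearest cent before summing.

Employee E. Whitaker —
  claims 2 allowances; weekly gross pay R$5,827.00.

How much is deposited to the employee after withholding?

R$4,732.06

Territorial Income Tax: taxable = R$5,827.00 − 2×R$245.00 = R$5,337.00
  R$288.78 + 22.32% × (R$5,337.00 − R$2,900.00) = R$288.78 + 22.32% × R$2,437.00 = R$832.72
Solidarity Surcharge: 3.4% × R$5,827.00 = R$198.12
Transit Levy: 1.1% × R$5,827.00 = R$64.10
Total withheld: R$832.72 + R$198.12 + R$64.10 = R$1,094.94
Net pay: R$5,827.00 − R$1,094.94 = R$4,732.06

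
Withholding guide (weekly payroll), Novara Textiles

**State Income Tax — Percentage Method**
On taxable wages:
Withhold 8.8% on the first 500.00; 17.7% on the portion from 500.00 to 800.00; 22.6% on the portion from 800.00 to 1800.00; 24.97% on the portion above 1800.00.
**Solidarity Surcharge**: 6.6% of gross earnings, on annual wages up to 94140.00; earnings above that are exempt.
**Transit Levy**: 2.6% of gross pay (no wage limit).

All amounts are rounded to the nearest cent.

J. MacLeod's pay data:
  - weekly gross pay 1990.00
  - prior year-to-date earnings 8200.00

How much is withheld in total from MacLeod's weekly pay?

553.62

State Income Tax: taxable = 1990.00
  323.10 + 24.97% × (1990.00 − 1800.00) = 323.10 + 24.97% × 190.00 = 370.54
Solidarity Surcharge: 6.6% × 1990.00 = 131.34
Transit Levy: 2.6% × 1990.00 = 51.74
Total: 370.54 + 131.34 + 51.74 = 553.62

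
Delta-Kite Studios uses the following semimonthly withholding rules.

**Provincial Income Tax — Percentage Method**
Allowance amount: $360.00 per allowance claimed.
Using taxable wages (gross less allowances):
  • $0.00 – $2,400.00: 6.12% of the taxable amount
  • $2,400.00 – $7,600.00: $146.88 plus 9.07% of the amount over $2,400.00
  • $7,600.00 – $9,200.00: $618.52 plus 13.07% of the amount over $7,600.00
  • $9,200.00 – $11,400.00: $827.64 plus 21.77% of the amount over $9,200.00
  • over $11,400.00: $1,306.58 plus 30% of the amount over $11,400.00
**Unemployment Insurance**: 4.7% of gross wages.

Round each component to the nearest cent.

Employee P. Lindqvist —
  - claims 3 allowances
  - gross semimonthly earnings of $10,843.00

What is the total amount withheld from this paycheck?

$1,459.83

Provincial Income Tax: taxable = $10,843.00 − 3×$360.00 = $9,763.00
  $827.64 + 21.77% × ($9,763.00 − $9,200.00) = $827.64 + 21.77% × $563.00 = $950.21
Unemployment Insurance: 4.7% × $10,843.00 = $509.62
Total: $950.21 + $509.62 = $1,459.83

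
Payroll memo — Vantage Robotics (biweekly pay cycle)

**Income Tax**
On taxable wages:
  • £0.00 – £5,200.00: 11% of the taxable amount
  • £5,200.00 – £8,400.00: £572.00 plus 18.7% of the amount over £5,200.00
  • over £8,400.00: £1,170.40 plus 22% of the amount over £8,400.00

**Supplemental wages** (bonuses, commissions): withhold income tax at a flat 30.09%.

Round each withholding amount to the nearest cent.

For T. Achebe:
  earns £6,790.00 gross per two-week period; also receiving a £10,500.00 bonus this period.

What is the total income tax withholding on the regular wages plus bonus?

Income Tax: taxable = £6,790.00
  £572.00 + 18.7% × (£6,790.00 − £5,200.00) = £572.00 + 18.7% × £1,590.00 = £869.33
Supplemental (30.09% flat on bonus): 30.09% × £10,500.00 = £3,159.45
Total income tax: £869.33 + £3,159.45 = £4,028.78

£4,028.78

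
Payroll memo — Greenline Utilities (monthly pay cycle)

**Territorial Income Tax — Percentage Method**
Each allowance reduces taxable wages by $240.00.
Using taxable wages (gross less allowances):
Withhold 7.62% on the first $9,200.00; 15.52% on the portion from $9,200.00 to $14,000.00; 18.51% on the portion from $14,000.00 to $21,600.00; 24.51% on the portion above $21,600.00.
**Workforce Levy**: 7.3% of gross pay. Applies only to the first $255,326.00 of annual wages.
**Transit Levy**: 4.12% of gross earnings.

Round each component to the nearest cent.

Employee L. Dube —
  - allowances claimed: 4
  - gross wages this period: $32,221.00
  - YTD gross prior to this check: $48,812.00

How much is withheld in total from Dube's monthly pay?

$8,900.31

Territorial Income Tax: taxable = $32,221.00 − 4×$240.00 = $31,261.00
  $2,852.76 + 24.51% × ($31,261.00 − $21,600.00) = $2,852.76 + 24.51% × $9,661.00 = $5,220.67
Workforce Levy: 7.3% × $32,221.00 = $2,352.13
Transit Levy: 4.12% × $32,221.00 = $1,327.51
Total: $5,220.67 + $2,352.13 + $1,327.51 = $8,900.31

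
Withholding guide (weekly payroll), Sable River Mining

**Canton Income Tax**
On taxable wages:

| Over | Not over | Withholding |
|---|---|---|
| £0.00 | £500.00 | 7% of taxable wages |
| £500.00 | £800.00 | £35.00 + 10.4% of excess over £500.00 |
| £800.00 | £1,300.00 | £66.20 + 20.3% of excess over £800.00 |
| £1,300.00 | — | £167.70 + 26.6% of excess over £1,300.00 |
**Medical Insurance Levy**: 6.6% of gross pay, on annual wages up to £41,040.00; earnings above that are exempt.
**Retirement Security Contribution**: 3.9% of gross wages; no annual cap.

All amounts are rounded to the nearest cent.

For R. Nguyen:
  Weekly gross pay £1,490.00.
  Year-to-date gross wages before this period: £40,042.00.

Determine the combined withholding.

£342.22

Canton Income Tax: taxable = £1,490.00
  £167.70 + 26.6% × (£1,490.00 − £1,300.00) = £167.70 + 26.6% × £190.00 = £218.24
Medical Insurance Levy: cap £41,040.00 − YTD £40,042.00 = £998.00 subject; 6.6% × £998.00 = £65.87
Retirement Security Contribution: 3.9% × £1,490.00 = £58.11
Total: £218.24 + £65.87 + £58.11 = £342.22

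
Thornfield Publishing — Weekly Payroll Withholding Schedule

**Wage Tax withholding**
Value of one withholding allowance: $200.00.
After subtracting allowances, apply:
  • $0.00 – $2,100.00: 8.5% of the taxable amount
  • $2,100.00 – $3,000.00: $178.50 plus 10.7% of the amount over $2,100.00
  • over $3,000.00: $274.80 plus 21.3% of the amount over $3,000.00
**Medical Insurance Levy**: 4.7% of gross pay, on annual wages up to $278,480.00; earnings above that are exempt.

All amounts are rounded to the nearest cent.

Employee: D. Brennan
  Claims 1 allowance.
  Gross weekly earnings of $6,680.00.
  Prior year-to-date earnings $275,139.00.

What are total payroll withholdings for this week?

Wage Tax: taxable = $6,680.00 − 1×$200.00 = $6,480.00
  $274.80 + 21.3% × ($6,480.00 − $3,000.00) = $274.80 + 21.3% × $3,480.00 = $1,016.04
Medical Insurance Levy: cap $278,480.00 − YTD $275,139.00 = $3,341.00 subject; 4.7% × $3,341.00 = $157.03
Total: $1,016.04 + $157.03 = $1,173.07

$1,173.07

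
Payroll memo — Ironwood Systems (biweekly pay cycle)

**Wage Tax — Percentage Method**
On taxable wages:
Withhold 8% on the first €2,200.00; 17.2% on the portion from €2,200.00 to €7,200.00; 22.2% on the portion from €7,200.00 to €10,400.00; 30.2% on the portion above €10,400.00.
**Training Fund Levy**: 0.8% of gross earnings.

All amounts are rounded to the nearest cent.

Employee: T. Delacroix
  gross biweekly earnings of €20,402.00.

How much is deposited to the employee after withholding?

€15,471.78

Wage Tax: taxable = €20,402.00
  €1,746.40 + 30.2% × (€20,402.00 − €10,400.00) = €1,746.40 + 30.2% × €10,002.00 = €4,767.00
Training Fund Levy: 0.8% × €20,402.00 = €163.22
Total withheld: €4,767.00 + €163.22 = €4,930.22
Net pay: €20,402.00 − €4,930.22 = €15,471.78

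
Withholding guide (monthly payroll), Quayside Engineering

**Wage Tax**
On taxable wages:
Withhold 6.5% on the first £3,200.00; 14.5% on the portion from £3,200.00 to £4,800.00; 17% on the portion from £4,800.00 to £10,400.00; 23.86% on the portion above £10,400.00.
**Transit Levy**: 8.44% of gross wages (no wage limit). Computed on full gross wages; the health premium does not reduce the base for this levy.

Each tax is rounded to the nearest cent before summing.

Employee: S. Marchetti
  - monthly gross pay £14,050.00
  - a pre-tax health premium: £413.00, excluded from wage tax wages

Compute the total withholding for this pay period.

Wage Tax: taxable = £14,050.00 − £413.00 = £13,637.00
  £1,392.00 + 23.86% × (£13,637.00 − £10,400.00) = £1,392.00 + 23.86% × £3,237.00 = £2,164.35
Transit Levy: 8.44% × £14,050.00 = £1,185.82
Total: £2,164.35 + £1,185.82 = £3,350.17

£3,350.17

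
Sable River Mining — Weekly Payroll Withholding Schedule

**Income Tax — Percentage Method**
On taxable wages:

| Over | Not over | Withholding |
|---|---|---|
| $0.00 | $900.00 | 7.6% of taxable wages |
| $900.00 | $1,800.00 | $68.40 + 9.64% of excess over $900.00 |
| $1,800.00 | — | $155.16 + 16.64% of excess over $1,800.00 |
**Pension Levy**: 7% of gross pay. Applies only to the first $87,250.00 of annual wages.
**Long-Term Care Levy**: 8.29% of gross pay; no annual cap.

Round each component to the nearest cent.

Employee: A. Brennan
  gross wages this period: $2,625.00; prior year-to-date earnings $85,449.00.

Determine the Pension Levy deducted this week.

$126.07

Pension Levy: cap $87,250.00 − YTD $85,449.00 = $1,801.00 subject; 7% × $1,801.00 = $126.07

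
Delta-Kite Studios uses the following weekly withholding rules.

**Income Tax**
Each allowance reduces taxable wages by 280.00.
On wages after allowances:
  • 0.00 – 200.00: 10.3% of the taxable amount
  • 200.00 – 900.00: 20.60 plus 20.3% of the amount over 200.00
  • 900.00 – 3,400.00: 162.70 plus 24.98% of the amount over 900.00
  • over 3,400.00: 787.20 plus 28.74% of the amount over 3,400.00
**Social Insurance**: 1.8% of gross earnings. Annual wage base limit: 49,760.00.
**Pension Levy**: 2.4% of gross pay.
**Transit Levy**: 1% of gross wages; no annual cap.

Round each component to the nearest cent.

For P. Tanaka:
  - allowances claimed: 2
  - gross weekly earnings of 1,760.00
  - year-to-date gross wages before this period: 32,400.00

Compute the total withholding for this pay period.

329.16

Income Tax: taxable = 1,760.00 − 2×280.00 = 1,200.00
  162.70 + 24.98% × (1,200.00 − 900.00) = 162.70 + 24.98% × 300.00 = 237.64
Social Insurance: 1.8% × 1,760.00 = 31.68
Pension Levy: 2.4% × 1,760.00 = 42.24
Transit Levy: 1% × 1,760.00 = 17.60
Total: 237.64 + 31.68 + 42.24 + 17.60 = 329.16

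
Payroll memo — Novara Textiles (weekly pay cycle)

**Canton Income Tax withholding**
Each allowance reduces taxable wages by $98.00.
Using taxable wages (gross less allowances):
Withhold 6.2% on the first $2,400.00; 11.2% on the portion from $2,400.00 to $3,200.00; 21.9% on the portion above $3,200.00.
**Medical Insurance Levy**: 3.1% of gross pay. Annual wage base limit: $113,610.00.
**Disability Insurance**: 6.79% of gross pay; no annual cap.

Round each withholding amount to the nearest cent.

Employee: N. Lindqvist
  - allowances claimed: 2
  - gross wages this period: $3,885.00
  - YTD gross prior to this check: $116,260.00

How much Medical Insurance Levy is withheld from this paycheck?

Medical Insurance Levy: YTD $116,260.00 ≥ cap $113,610.00 → $0.00

$0.00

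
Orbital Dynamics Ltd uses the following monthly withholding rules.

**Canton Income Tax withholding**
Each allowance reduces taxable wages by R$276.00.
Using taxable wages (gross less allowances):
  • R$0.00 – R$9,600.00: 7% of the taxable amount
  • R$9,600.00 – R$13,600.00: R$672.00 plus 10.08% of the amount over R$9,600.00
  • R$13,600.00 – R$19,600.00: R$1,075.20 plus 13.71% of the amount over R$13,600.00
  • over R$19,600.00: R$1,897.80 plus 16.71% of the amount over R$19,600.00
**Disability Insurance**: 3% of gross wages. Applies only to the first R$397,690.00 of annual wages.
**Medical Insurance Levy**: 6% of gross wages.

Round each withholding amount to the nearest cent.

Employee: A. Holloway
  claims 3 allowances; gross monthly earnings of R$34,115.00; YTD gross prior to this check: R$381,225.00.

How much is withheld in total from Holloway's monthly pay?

R$6,725.75

Canton Income Tax: taxable = R$34,115.00 − 3×R$276.00 = R$33,287.00
  R$1,897.80 + 16.71% × (R$33,287.00 − R$19,600.00) = R$1,897.80 + 16.71% × R$13,687.00 = R$4,184.90
Disability Insurance: cap R$397,690.00 − YTD R$381,225.00 = R$16,465.00 subject; 3% × R$16,465.00 = R$493.95
Medical Insurance Levy: 6% × R$34,115.00 = R$2,046.90
Total: R$4,184.90 + R$493.95 + R$2,046.90 = R$6,725.75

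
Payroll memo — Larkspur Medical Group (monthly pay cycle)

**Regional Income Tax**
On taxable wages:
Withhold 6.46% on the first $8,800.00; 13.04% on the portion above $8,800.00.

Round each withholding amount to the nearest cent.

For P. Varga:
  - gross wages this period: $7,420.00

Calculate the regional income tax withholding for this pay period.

Regional Income Tax: taxable = $7,420.00
  6.46% × $7,420.00 = $479.33

$479.33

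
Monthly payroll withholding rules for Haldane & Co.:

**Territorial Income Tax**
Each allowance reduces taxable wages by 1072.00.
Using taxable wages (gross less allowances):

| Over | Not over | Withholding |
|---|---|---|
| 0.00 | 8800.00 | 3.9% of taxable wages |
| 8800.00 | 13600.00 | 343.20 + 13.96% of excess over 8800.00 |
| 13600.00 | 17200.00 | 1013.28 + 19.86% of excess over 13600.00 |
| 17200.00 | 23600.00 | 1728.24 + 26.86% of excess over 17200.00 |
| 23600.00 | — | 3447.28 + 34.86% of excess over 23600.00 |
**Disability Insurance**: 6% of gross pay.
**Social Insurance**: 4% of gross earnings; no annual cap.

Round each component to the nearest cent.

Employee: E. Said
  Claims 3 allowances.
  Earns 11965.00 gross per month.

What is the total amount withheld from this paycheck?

Territorial Income Tax: taxable = 11965.00 − 3×1072.00 = 8749.00
  3.9% × 8749.00 = 341.21
Disability Insurance: 6% × 11965.00 = 717.90
Social Insurance: 4% × 11965.00 = 478.60
Total: 341.21 + 717.90 + 478.60 = 1537.71

1537.71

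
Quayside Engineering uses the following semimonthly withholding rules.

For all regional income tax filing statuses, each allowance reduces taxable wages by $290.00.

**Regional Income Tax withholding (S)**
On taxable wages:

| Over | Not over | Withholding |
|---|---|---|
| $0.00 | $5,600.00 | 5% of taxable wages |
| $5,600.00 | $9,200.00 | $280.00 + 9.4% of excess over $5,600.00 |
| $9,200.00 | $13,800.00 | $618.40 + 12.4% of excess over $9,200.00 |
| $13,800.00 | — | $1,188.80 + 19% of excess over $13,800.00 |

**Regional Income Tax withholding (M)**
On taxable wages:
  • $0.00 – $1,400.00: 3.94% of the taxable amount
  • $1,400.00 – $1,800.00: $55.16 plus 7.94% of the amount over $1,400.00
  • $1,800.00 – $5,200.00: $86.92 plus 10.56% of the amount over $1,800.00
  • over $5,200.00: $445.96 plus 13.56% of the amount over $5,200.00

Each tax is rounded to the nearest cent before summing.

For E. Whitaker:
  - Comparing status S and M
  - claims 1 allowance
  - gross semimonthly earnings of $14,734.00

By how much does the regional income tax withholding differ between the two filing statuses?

Regional Income Tax (S): taxable = $14,734.00 − 1×$290.00 = $14,444.00
  $1,188.80 + 19% × ($14,444.00 − $13,800.00) = $1,188.80 + 19% × $644.00 = $1,311.16
Regional Income Tax (M): taxable = $14,734.00 − 1×$290.00 = $14,444.00
  $445.96 + 13.56% × ($14,444.00 − $5,200.00) = $445.96 + 13.56% × $9,244.00 = $1,699.45
Difference: |$1,311.16 − $1,699.45| = $388.29 (higher under M)

$388.29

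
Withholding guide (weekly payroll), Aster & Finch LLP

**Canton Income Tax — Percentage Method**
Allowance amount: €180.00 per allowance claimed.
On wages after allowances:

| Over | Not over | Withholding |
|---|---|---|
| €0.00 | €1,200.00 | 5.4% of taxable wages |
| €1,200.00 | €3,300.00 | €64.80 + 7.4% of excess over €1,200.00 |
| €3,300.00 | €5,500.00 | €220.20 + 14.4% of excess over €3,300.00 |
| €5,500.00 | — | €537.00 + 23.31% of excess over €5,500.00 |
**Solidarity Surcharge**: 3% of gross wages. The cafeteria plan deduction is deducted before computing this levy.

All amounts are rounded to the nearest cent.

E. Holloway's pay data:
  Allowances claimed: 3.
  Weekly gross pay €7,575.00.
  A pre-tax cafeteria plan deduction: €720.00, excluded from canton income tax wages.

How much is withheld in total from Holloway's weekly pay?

Canton Income Tax: taxable = €7,575.00 − €720.00 − 3×€180.00 = €6,315.00
  €537.00 + 23.31% × (€6,315.00 − €5,500.00) = €537.00 + 23.31% × €815.00 = €726.98
Solidarity Surcharge: 3% × €6,855.00 = €205.65
Total: €726.98 + €205.65 = €932.63

€932.63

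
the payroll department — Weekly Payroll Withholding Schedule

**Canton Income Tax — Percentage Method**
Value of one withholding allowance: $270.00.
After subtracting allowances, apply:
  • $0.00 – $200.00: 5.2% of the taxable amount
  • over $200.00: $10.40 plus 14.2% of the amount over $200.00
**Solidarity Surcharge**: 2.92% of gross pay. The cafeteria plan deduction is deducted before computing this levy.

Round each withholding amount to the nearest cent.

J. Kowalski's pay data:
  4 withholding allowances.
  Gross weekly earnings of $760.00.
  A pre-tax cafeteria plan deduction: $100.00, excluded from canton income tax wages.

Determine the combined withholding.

$19.27

Canton Income Tax: taxable = $760.00 − $100.00 − 4×$270.00 = $-420.00
  Taxable ≤ 0 → $0.00
Solidarity Surcharge: 2.92% × $660.00 = $19.27
Total: $0.00 + $19.27 = $19.27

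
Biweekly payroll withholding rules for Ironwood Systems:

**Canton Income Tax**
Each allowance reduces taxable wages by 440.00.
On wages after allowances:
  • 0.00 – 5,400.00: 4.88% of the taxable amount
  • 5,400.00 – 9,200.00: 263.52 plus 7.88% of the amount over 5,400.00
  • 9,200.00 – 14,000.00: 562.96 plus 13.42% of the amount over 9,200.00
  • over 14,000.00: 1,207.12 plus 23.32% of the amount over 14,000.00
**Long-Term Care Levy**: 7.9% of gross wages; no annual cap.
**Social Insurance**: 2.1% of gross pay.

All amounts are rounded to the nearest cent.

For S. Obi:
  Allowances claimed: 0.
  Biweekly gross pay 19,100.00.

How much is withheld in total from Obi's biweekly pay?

Canton Income Tax: taxable = 19,100.00
  1,207.12 + 23.32% × (19,100.00 − 14,000.00) = 1,207.12 + 23.32% × 5,100.00 = 2,396.44
Long-Term Care Levy: 7.9% × 19,100.00 = 1,508.90
Social Insurance: 2.1% × 19,100.00 = 401.10
Total: 2,396.44 + 1,508.90 + 401.10 = 4,306.44

4,306.44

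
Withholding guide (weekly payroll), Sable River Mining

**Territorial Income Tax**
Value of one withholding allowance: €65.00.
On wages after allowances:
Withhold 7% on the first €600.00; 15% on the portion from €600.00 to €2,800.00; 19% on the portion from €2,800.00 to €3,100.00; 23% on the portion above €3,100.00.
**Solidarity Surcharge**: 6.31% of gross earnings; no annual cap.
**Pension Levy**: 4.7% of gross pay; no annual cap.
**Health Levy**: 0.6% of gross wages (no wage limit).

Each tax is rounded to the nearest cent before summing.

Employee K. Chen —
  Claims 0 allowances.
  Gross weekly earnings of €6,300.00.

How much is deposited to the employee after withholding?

€4,403.57

Territorial Income Tax: taxable = €6,300.00
  €429.00 + 23% × (€6,300.00 − €3,100.00) = €429.00 + 23% × €3,200.00 = €1,165.00
Solidarity Surcharge: 6.31% × €6,300.00 = €397.53
Pension Levy: 4.7% × €6,300.00 = €296.10
Health Levy: 0.6% × €6,300.00 = €37.80
Total withheld: €1,165.00 + €397.53 + €296.10 + €37.80 = €1,896.43
Net pay: €6,300.00 − €1,896.43 = €4,403.57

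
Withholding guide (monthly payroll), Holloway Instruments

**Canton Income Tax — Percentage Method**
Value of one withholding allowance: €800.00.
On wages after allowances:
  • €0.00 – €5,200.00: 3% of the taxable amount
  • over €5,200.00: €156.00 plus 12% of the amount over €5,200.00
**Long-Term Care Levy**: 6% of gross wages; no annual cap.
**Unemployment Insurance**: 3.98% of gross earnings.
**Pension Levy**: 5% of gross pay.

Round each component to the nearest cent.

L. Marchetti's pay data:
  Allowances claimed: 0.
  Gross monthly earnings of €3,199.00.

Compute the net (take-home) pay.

€2,623.82

Canton Income Tax: taxable = €3,199.00
  3% × €3,199.00 = €95.97
Long-Term Care Levy: 6% × €3,199.00 = €191.94
Unemployment Insurance: 3.98% × €3,199.00 = €127.32
Pension Levy: 5% × €3,199.00 = €159.95
Total withheld: €95.97 + €191.94 + €127.32 + €159.95 = €575.18
Net pay: €3,199.00 − €575.18 = €2,623.82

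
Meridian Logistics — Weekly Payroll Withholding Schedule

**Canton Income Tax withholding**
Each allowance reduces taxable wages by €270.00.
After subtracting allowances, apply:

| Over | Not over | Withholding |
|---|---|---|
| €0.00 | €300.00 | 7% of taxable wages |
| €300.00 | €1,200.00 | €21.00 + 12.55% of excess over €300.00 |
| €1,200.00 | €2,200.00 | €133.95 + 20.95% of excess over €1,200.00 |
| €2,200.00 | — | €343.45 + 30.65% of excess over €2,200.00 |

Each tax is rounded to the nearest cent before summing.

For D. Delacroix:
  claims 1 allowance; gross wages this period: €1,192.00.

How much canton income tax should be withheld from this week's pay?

€99.06

Canton Income Tax: taxable = €1,192.00 − 1×€270.00 = €922.00
  €21.00 + 12.55% × (€922.00 − €300.00) = €21.00 + 12.55% × €622.00 = €99.06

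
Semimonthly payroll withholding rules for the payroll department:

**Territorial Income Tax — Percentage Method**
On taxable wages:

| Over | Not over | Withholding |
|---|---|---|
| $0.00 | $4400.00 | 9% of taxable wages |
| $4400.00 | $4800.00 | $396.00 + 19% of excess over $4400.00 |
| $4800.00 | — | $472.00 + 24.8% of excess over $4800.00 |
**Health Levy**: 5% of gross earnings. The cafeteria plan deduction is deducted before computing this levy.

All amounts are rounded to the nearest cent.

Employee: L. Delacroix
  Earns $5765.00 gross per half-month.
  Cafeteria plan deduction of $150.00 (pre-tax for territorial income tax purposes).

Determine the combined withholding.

Territorial Income Tax: taxable = $5765.00 − $150.00 = $5615.00
  $472.00 + 24.8% × ($5615.00 − $4800.00) = $472.00 + 24.8% × $815.00 = $674.12
Health Levy: 5% × $5615.00 = $280.75
Total: $674.12 + $280.75 = $954.87

$954.87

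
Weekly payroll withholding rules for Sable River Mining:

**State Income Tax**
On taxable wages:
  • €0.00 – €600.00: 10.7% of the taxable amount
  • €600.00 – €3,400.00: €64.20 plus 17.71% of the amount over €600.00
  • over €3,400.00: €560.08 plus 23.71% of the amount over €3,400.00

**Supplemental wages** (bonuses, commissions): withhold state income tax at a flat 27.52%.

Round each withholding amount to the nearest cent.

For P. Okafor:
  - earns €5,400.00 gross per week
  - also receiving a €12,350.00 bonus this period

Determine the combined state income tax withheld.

€4,433.00

State Income Tax: taxable = €5,400.00
  €560.08 + 23.71% × (€5,400.00 − €3,400.00) = €560.08 + 23.71% × €2,000.00 = €1,034.28
Supplemental (27.52% flat on bonus): 27.52% × €12,350.00 = €3,398.72
Total state income tax: €1,034.28 + €3,398.72 = €4,433.00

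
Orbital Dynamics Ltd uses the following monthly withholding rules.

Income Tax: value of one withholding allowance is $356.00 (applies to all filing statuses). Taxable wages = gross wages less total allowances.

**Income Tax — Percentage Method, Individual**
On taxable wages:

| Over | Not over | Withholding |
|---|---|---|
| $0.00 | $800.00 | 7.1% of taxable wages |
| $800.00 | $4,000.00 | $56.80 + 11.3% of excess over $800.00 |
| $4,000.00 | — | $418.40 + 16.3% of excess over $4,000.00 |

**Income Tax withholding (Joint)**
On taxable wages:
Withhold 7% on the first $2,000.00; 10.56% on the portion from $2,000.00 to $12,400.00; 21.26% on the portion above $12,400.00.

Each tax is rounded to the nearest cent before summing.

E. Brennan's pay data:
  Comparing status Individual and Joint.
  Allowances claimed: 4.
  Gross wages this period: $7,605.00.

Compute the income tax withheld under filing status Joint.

$581.51

Income Tax (Joint): taxable = $7,605.00 − 4×$356.00 = $6,181.00
  $140.00 + 10.56% × ($6,181.00 − $2,000.00) = $140.00 + 10.56% × $4,181.00 = $581.51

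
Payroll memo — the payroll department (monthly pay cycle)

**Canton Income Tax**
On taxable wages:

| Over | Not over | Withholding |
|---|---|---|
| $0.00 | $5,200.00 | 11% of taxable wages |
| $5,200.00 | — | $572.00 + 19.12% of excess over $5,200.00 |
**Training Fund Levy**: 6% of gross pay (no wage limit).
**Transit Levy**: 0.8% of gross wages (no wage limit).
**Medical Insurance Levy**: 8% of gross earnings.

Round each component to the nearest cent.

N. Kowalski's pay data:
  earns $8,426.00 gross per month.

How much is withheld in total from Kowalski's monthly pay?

Canton Income Tax: taxable = $8,426.00
  $572.00 + 19.12% × ($8,426.00 − $5,200.00) = $572.00 + 19.12% × $3,226.00 = $1,188.81
Training Fund Levy: 6% × $8,426.00 = $505.56
Transit Levy: 0.8% × $8,426.00 = $67.41
Medical Insurance Levy: 8% × $8,426.00 = $674.08
Total: $1,188.81 + $505.56 + $67.41 + $674.08 = $2,435.86

$2,435.86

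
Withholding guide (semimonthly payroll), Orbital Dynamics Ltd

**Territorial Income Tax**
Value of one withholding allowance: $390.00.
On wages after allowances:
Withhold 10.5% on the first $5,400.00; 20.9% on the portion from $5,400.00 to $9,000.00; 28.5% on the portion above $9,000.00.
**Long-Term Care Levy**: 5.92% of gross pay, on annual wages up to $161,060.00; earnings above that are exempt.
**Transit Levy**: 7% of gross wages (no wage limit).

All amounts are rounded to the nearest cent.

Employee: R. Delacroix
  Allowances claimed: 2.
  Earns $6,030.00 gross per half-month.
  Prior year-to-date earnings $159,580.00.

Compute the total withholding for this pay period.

$1,060.97

Territorial Income Tax: taxable = $6,030.00 − 2×$390.00 = $5,250.00
  10.5% × $5,250.00 = $551.25
Long-Term Care Levy: cap $161,060.00 − YTD $159,580.00 = $1,480.00 subject; 5.92% × $1,480.00 = $87.62
Transit Levy: 7% × $6,030.00 = $422.10
Total: $551.25 + $87.62 + $422.10 = $1,060.97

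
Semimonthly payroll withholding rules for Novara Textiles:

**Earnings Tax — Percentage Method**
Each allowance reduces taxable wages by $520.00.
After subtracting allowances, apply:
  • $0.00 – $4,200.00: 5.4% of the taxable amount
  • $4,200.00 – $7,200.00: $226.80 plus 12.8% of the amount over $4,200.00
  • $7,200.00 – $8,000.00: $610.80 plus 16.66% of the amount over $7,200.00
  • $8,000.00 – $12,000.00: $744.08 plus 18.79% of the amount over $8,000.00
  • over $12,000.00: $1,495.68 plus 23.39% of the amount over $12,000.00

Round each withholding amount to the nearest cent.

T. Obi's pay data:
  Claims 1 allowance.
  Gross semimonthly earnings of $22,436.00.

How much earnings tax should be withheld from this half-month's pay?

Earnings Tax: taxable = $22,436.00 − 1×$520.00 = $21,916.00
  $1,495.68 + 23.39% × ($21,916.00 − $12,000.00) = $1,495.68 + 23.39% × $9,916.00 = $3,815.03

$3,815.03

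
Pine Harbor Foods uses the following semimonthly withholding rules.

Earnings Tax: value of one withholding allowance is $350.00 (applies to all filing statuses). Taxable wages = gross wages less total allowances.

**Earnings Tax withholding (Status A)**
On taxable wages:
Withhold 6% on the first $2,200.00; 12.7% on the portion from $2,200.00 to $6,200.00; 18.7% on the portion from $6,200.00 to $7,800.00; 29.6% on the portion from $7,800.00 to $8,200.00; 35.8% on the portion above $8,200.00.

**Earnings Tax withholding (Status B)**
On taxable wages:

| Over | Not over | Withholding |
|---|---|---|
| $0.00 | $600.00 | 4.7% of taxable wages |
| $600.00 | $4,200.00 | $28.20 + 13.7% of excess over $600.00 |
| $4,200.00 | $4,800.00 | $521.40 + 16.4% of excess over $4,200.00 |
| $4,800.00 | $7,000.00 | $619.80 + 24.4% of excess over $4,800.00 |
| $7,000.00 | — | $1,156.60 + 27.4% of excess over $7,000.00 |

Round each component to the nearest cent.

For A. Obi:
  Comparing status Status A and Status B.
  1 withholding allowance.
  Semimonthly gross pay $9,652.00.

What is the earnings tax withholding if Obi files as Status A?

Earnings Tax (Status A): taxable = $9,652.00 − 1×$350.00 = $9,302.00
  $1,057.60 + 35.8% × ($9,302.00 − $8,200.00) = $1,057.60 + 35.8% × $1,102.00 = $1,452.12

$1,452.12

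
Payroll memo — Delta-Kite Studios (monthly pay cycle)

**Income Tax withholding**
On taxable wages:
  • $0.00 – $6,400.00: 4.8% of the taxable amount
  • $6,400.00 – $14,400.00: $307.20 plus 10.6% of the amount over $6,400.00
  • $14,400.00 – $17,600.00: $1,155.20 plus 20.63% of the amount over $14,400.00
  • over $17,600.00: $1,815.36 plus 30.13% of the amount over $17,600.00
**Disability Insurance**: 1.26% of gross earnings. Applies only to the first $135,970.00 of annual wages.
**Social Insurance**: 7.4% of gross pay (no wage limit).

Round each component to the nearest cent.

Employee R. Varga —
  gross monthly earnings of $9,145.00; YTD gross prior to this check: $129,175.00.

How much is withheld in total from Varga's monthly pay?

Income Tax: taxable = $9,145.00
  $307.20 + 10.6% × ($9,145.00 − $6,400.00) = $307.20 + 10.6% × $2,745.00 = $598.17
Disability Insurance: cap $135,970.00 − YTD $129,175.00 = $6,795.00 subject; 1.26% × $6,795.00 = $85.62
Social Insurance: 7.4% × $9,145.00 = $676.73
Total: $598.17 + $85.62 + $676.73 = $1,360.52

$1,360.52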